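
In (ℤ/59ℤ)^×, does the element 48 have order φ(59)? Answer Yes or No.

φ(59) = 59 − 1 = 58 = 2 · 29.
48 is a primitive root mod 59 iff 48^(φ(59)/q) ≢ 1 for every prime q | φ(59), i.e. q ∈ {2, 29}.
48^29 ≡ 1 (mod 59)  [q = 2: ≡ 1 ✗]
48^2 ≡ 3 (mod 59)  [q = 29: ≢ 1 ✓]
The check at q = 2 fails, so 48 generates a proper subgroup.

No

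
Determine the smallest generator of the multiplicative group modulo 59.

2

φ(59) = 59 − 1 = 58 = 2 · 29.
g is a primitive root iff g^(58/q) ≢ 1 (mod 59) for each prime q ∈ {2, 29}.
g = 2: 2^29 ≡ 58; 2^2 ≡ 4 — none is 1, so 2 is a primitive root.
Hence the least primitive root of 59 is 2.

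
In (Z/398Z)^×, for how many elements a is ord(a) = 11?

10

φ(398) = φ(2)·φ(199) = 1·198 = 198 = 2 · 3^2 · 11.
(Z/398Z)^× is cyclic (|G| = 198); a cyclic group of order m has exactly φ(d) elements of each order d | m, and none otherwise.
11 | 198, and φ(11) = 11 − 1 = 10.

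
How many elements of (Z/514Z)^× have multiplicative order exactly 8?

φ(514) = φ(2)·φ(257) = 1·256 = 256 = 2^8.
(Z/514Z)^× is cyclic (|G| = 256); a cyclic group of order m has exactly φ(d) elements of each order d | m, and none otherwise.
8 = 2^3 divides 256, and φ(8) = 4.

4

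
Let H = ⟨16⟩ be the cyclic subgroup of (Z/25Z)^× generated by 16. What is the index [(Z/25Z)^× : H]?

Since 16 ∈ (Z/25Z)^×, its order divides φ(25) = φ(5^2) = 5·(5−1) = 20 = 2^2 · 5.
Divisors of 20: 1, 2, 4, 5, 10, 20.
Evaluate successive powers at the divisors of 20:
16^1 ≡ 16
16^2 ≡ 6
16^4 ≡ 11
16^5 ≡ 1
So ord_25(16) = 5, hence |⟨16⟩| = 5.
The index is φ(25) / ord(16) = 20 / 5 = 4.

4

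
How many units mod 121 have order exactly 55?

40

φ(121) = φ(11^2) = 11·(11−1) = 110 = 2 · 5 · 11.
Since (Z/121Z)^× is cyclic of order 110, the number of elements of order d is φ(d) when d | 110 and 0 otherwise.
55 = 5 · 11 divides 110, and φ(55) = 40.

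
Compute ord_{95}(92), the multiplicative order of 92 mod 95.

By Lagrange's theorem, ord_95(92) divides φ(95) = φ(5·19) = (5−1)·(19−1) = 4·18 = 72 = 2^3 · 3^2.
Divisors of 72: 1, 2, 3, 4, 6, 8, 9, 12, 18, 24, 36, 72.
Check 92^d mod 95 for each divisor in increasing order:
92^1 ≡ 92 (mod 95)
92^2 ≡ 9 (mod 95)
92^3 ≡ 68 (mod 95)
92^4 ≡ 81 (mod 95)
92^6 ≡ 64 (mod 95)
92^8 ≡ 6 (mod 95)
92^9 ≡ 77 (mod 95)
92^12 ≡ 11 (mod 95)
92^18 ≡ 39 (mod 95)
92^24 ≡ 26 (mod 95)
92^36 ≡ 1 (mod 95) ✓
Therefore the multiplicative order of 92 modulo 95 is 36.

36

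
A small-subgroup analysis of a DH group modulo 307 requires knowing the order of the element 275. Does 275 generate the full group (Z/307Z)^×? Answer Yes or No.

φ(307) = 307 − 1 = 306 = 2 · 3^2 · 17.
An element g generates (Z/307Z)^× iff g^(306/q) ≢ 1 (mod 307) for each prime q ∈ {2, 3, 17}.
275^153 ≡ 1 (mod 307)  [q = 2: ≡ 1 ✗]
275^102 ≡ 1 (mod 307)  [q = 3: ≡ 1 ✗]
275^18 ≡ 269 (mod 307)  [q = 17: ≢ 1 ✓]
Since 275^153 ≡ 1, the order of 275 divides 153 < 306, so 275 is not a primitive root.

No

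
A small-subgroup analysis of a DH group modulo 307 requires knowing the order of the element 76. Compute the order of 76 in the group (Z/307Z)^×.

By Lagrange's theorem, ord_307(76) divides φ(307) = 307 − 1 = 306 = 2 · 3^2 · 17.
Divisors of 306: 1, 2, 3, 6, 9, 17, 18, 34, 51, 102, 153, 306.
Test each divisor d:
76^1 ≡ 76
76^2 ≡ 250
76^3 ≡ 273
76^6 ≡ 235
76^9 ≡ 299
76^17 ≡ 17
76^18 ≡ 64
76^34 ≡ 289
76^51 ≡ 1
The smallest such exponent is 51, so the order of 76 is 51.

51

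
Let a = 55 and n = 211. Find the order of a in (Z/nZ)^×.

5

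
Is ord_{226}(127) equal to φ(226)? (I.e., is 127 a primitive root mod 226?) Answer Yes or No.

No

φ(226) = φ(2)·φ(113) = 1·112 = 112 = 2^4 · 7.
An element g generates (Z/226Z)^× iff g^(112/q) ≢ 1 (mod 226) for each prime q ∈ {2, 7}.
127^56 ≡ 1 (mod 226)  [q = 2: ≡ 1 ✗]
127^16 ≡ 143 (mod 226)  [q = 7: ≢ 1 ✓]
Since 127^56 ≡ 1, the order of 127 divides 56 < 112, so 127 is not a primitive root.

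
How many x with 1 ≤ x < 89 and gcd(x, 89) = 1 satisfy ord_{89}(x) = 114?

0

φ(89) = 89 − 1 = 88 = 2^3 · 11.
Since (Z/89Z)^× is cyclic of order 88, the number of elements of order d is φ(d) when d | 88 and 0 otherwise.
Since 114 ∤ 88, the count is 0.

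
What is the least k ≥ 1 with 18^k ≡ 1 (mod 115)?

By Lagrange's theorem, ord_115(18) divides φ(115) = φ(5·23) = (5−1)·(23−1) = 4·22 = 88 = 2^3 · 11.
Divisors of 88: 1, 2, 4, 8, 11, 22, 44, 88.
Evaluate successive powers at the divisors of 88:
18^1 ≡ 18
18^2 ≡ 94
18^4 ≡ 96
18^8 ≡ 16
18^11 ≡ 47
18^22 ≡ 24
18^44 ≡ 1
Therefore the multiplicative order of 18 modulo 115 is 44.

44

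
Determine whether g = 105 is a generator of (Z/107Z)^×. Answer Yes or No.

No

φ(107) = 107 − 1 = 106 = 2 · 53.
Test 105^(106/q) mod 107 for each prime factor q of 106:
105^53 ≡ 1 (mod 107)  [q = 2: ≡ 1 ✗]
105^2 ≡ 4 (mod 107)  [q = 53: ≢ 1 ✓]
105^53 ≡ 1 shows ord(105) | 53, strictly less than φ(107); not a primitive root.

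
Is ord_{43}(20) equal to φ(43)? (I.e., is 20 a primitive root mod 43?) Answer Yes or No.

φ(43) = 43 − 1 = 42 = 2 · 3 · 7.
Test 20^(42/q) mod 43 for each prime factor q of 42:
20^21 ≡ 42 (mod 43)  [q = 2: ≢ 1 ✓]
20^14 ≡ 36 (mod 43)  [q = 3: ≢ 1 ✓]
20^6 ≡ 4 (mod 43)  [q = 7: ≢ 1 ✓]
None equal 1, so ord_43(20) = 42: 20 is a primitive root.

Yes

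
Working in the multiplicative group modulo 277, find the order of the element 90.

69

By Lagrange's theorem, ord_277(90) divides φ(277) = 277 − 1 = 276 = 2^2 · 3 · 23.
Divisors of 276: 1, 2, 3, 4, 6, 12, 23, 46, 69, 92, 138, 276.
Check 90^d mod 277 for each divisor in increasing order:
90^1 ≡ 90
90^2 ≡ 67
90^3 ≡ 213
90^4 ≡ 57
90^6 ≡ 218
90^12 ≡ 157
90^23 ≡ 160
90^46 ≡ 116
90^69 ≡ 1
The smallest such exponent is 69, so the order of 90 is 69.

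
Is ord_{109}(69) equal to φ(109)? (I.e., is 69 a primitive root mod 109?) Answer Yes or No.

φ(109) = 109 − 1 = 108 = 2^2 · 3^3.
It suffices to check that the order of 69 is not a proper divisor of 108: compute 69^(108/q) for q ∈ {2, 3}.
69^54 ≡ 108 (mod 109)  [q = 2: ≢ 1 ✓]
69^36 ≡ 63 (mod 109)  [q = 3: ≢ 1 ✓]
None equal 1, so ord_109(69) = 108: 69 is a primitive root.

Yes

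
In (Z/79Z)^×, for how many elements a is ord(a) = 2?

1

φ(79) = 79 − 1 = 78 = 2 · 3 · 13.
In a cyclic group of order 78, there are φ(d) elements of order d for each divisor d of 78, and zero for non-divisors.
2 | 78, and φ(2) = 2 − 1 = 1.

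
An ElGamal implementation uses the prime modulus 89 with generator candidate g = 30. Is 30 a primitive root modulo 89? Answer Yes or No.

Yes

φ(89) = 89 − 1 = 88 = 2^3 · 11.
30 is a primitive root mod 89 iff 30^(φ(89)/q) ≢ 1 for every prime q | φ(89), i.e. q ∈ {2, 11}.
30^44 ≡ 88 (mod 89)  [q = 2: ≢ 1 ✓]
30^8 ≡ 32 (mod 89)  [q = 11: ≢ 1 ✓]
All checks pass, so 30 has order 88 and is a primitive root modulo 89.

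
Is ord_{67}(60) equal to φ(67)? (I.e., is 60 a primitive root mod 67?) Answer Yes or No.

No

φ(67) = 67 − 1 = 66 = 2 · 3 · 11.
Test 60^(66/q) mod 67 for each prime factor q of 66:
60^33 ≡ 1 (mod 67)  [q = 2: ≡ 1 ✗]
60^22 ≡ 29 (mod 67)  [q = 3: ≢ 1 ✓]
60^6 ≡ 64 (mod 67)  [q = 11: ≢ 1 ✓]
60^33 ≡ 1 shows ord(60) | 33, strictly less than φ(67); not a primitive root.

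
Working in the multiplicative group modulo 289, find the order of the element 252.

ord(252) | φ(289) = φ(17^2) = 17·(17−1) = 272 = 2^4 · 17.
Divisors of 272: 1, 2, 4, 8, 16, 17, 34, 68, 136, 272.
Check 252^d mod 289 for each divisor in increasing order:
252^1 ≡ 252 (mod 289)
252^2 ≡ 213 (mod 289)
252^4 ≡ 285 (mod 289)
252^8 ≡ 16 (mod 289)
252^16 ≡ 256 (mod 289)
252^17 ≡ 65 (mod 289)
252^34 ≡ 179 (mod 289)
252^68 ≡ 251 (mod 289)
252^136 ≡ 288 (mod 289)
252^272 ≡ 1 (mod 289) ✓
Therefore the multiplicative order of 252 modulo 289 is 272.

272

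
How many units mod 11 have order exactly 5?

4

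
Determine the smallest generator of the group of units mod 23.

φ(23) = 23 − 1 = 22 = 2 · 11.
Test candidates g = 2, 3, … against the prime factors q ∈ {2, 11} of φ(23): g is a generator iff g^(22/q) ≢ 1 for every such q.
g = 2: 2^11 ≡ 1 — hits 1, so not a primitive root.
g = 3: 3^11 ≡ 1 — hits 1, so not a primitive root.
g = 4: 4^11 ≡ 1 — hits 1, so not a primitive root.
g = 5: 5^11 ≡ 22; 5^2 ≡ 2 — none is 1, so 5 is a primitive root.
So 5 is the smallest generator of (Z/23Z)^×.

5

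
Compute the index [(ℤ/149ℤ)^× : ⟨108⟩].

1

Since 108 ∈ (Z/149Z)^×, its order divides φ(149) = 149 − 1 = 148 = 2^2 · 37.
Divisors of 148: 1, 2, 4, 37, 74, 148.
Test each divisor d:
108^1 ≡ 108
108^2 ≡ 42
108^4 ≡ 125
108^37 ≡ 44
108^74 ≡ 148
108^148 ≡ 1
Thus |⟨108⟩| = ord(108) = 148.
Index = |(Z/149Z)^×| / |⟨108⟩| = 148 / 148 = 1.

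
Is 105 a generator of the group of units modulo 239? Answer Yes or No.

Yes

φ(239) = 239 − 1 = 238 = 2 · 7 · 17.
Test 105^(238/q) mod 239 for each prime factor q of 238:
105^119 ≡ 238 (mod 239)  [q = 2: ≢ 1 ✓]
105^34 ≡ 201 (mod 239)  [q = 7: ≢ 1 ✓]
105^14 ≡ 51 (mod 239)  [q = 17: ≢ 1 ✓]
None equal 1, so ord_239(105) = 238: 105 is a primitive root.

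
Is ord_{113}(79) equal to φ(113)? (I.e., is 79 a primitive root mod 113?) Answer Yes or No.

Yes

φ(113) = 113 − 1 = 112 = 2^4 · 7.
Test 79^(112/q) mod 113 for each prime factor q of 112:
79^56 ≡ 112 (mod 113)  [q = 2: ≢ 1 ✓]
79^16 ≡ 16 (mod 113)  [q = 7: ≢ 1 ✓]
None equal 1, so ord_113(79) = 112: 79 is a primitive root.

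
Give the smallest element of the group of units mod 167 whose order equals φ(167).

φ(167) = 167 − 1 = 166 = 2 · 83.
Test candidates g = 2, 3, … against the prime factors q ∈ {2, 83} of φ(167): g is a generator iff g^(166/q) ≢ 1 for every such q.
g = 2: 2^83 ≡ 1 — hits 1, so not a primitive root.
g = 3: 3^83 ≡ 1 — hits 1, so not a primitive root.
g = 4: 4^83 ≡ 1 — hits 1, so not a primitive root.
g = 5: 5^83 ≡ 166; 5^2 ≡ 25 — none is 1, so 5 is a primitive root.
The smallest primitive root modulo 167 is 5.

5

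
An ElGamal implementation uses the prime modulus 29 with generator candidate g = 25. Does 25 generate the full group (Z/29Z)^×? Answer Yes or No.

φ(29) = 29 − 1 = 28 = 2^2 · 7.
25 is a primitive root mod 29 iff 25^(φ(29)/q) ≢ 1 for every prime q | φ(29), i.e. q ∈ {2, 7}.
25^14 ≡ 1 (mod 29)  [q = 2: ≡ 1 ✗]
25^4 ≡ 24 (mod 29)  [q = 7: ≢ 1 ✓]
25^14 ≡ 1 shows ord(25) | 14, strictly less than φ(29); not a primitive root.

No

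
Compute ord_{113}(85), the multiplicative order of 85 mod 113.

By Lagrange's theorem, ord_113(85) divides φ(113) = 113 − 1 = 112 = 2^4 · 7.
Divisors of 112: 1, 2, 4, 7, 8, 14, 16, 28, 56, 112.
Check 85^d mod 113 for each divisor in increasing order:
85^1 ≡ 85
85^2 ≡ 106
85^4 ≡ 49
85^7 ≡ 112
85^8 ≡ 28
85^14 ≡ 1
The smallest such exponent is 14, so the order of 85 is 14.

14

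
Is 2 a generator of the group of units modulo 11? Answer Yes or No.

φ(11) = 11 − 1 = 10 = 2 · 5.
Test 2^(10/q) mod 11 for each prime factor q of 10:
2^5 ≡ 10 (mod 11)  [q = 2: ≢ 1 ✓]
2^2 ≡ 4 (mod 11)  [q = 5: ≢ 1 ✓]
All checks pass, so 2 has order 10 and is a primitive root modulo 11.

Yes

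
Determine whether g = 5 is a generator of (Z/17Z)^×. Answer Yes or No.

φ(17) = 17 − 1 = 16 = 2^4.
5 is a primitive root mod 17 iff 5^(φ(17)/q) ≢ 1 for every prime q | φ(17), i.e. q ∈ {2}.
5^8 ≡ 16 (mod 17)  [q = 2: ≢ 1 ✓]
None equal 1, so ord_17(5) = 16: 5 is a primitive root.

Yes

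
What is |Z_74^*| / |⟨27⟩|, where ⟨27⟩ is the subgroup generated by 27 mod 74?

Since 27 ∈ (Z/74Z)^×, its order divides φ(74) = φ(2)·φ(37) = 1·36 = 36 = 2^2 · 3^2.
Divisors of 36: 1, 2, 3, 4, 6, 9, 12, 18, 36.
Evaluate successive powers at the divisors of 36:
27^1 ≡ 27 (mod 74)
27^2 ≡ 63 (mod 74)
27^3 ≡ 73 (mod 74)
27^4 ≡ 47 (mod 74)
27^6 ≡ 1 (mod 74) ✓
The order of 27 is 6, so the subgroup it generates has 6 elements.
[(Z/74Z)^× : ⟨27⟩] = 36/6 = 6.

6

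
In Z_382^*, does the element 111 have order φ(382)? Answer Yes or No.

Yes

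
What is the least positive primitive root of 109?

φ(109) = 109 − 1 = 108 = 2^2 · 3^3.
Test candidates g = 2, 3, … against the prime factors q ∈ {2, 3} of φ(109): g is a generator iff g^(108/q) ≢ 1 for every such q.
g = 2: 2^54 ≡ 108; 2^36 ≡ 1 — hits 1, so not a primitive root.
g = 3: 3^54 ≡ 1 — hits 1, so not a primitive root.
g = 4: 4^54 ≡ 1 — hits 1, so not a primitive root.
g = 5: 5^54 ≡ 1 — hits 1, so not a primitive root.
g = 6: 6^54 ≡ 108; 6^36 ≡ 63 — none is 1, so 6 is a primitive root.
Hence the least primitive root of 109 is 6.

6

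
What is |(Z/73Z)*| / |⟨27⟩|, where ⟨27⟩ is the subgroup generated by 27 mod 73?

The order of 27 must divide φ(73) = 73 − 1 = 72 = 2^3 · 3^2.
Divisors of 72: 1, 2, 3, 4, 6, 8, 9, 12, 18, 24, 36, 72.
Compute 27^d (mod 73) for the divisors d until we hit 1:
27^1 ≡ 27 (mod 73)
27^2 ≡ 72 (mod 73)
27^3 ≡ 46 (mod 73)
27^4 ≡ 1 (mod 73) ✓
The order of 27 is 4, so the subgroup it generates has 4 elements.
[(Z/73Z)^× : ⟨27⟩] = 72/4 = 18.

18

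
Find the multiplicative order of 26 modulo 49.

42

By Lagrange's theorem, ord_49(26) divides φ(49) = φ(7^2) = 7·(7−1) = 42 = 2 · 3 · 7.
Divisors of 42: 1, 2, 3, 6, 7, 14, 21, 42.
Check 26^d mod 49 for each divisor in increasing order:
26^1 ≡ 26 (mod 49)
26^2 ≡ 39 (mod 49)
26^3 ≡ 34 (mod 49)
26^6 ≡ 29 (mod 49)
26^7 ≡ 19 (mod 49)
26^14 ≡ 18 (mod 49)
26^21 ≡ 48 (mod 49)
26^42 ≡ 1 (mod 49) ✓
Hence ord(26) = 42.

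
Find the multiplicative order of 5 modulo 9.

Since 5 ∈ (Z/9Z)^×, its order divides φ(9) = φ(3^2) = 3·(3−1) = 6 = 2 · 3.
Divisors of 6: 1, 2, 3, 6.
Test each divisor d:
5^1 ≡ 5 (mod 9)
5^2 ≡ 7 (mod 9)
5^3 ≡ 8 (mod 9)
5^6 ≡ 1 (mod 9) ✓
The smallest such exponent is 6, so the order of 5 is 6.

6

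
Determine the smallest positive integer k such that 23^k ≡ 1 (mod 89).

Since 23 ∈ (Z/89Z)^×, its order divides φ(89) = 89 − 1 = 88 = 2^3 · 11.
Divisors of 88: 1, 2, 4, 8, 11, 22, 44, 88.
Evaluate successive powers at the divisors of 88:
23^1 ≡ 23 (mod 89)
23^2 ≡ 84 (mod 89)
23^4 ≡ 25 (mod 89)
23^8 ≡ 2 (mod 89)
23^11 ≡ 37 (mod 89)
23^22 ≡ 34 (mod 89)
23^44 ≡ 88 (mod 89)
23^88 ≡ 1 (mod 89) ✓
The smallest such exponent is 88, so the order of 23 is 88.

88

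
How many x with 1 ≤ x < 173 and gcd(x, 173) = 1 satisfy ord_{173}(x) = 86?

φ(173) = 173 − 1 = 172 = 2^2 · 43.
In a cyclic group of order 172, there are φ(d) elements of order d for each divisor d of 172, and zero for non-divisors.
86 = 2 · 43 divides 172, and φ(86) = 42.

42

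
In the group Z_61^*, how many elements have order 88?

0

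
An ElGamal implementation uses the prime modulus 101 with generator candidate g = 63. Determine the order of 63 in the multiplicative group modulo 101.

ord(63) | φ(101) = 101 − 1 = 100 = 2^2 · 5^2.
Divisors of 100: 1, 2, 4, 5, 10, 20, 25, 50, 100.
Test each divisor d:
63^1 ≡ 63 (mod 101)
63^2 ≡ 30 (mod 101)
63^4 ≡ 92 (mod 101)
63^5 ≡ 39 (mod 101)
63^10 ≡ 6 (mod 101)
63^20 ≡ 36 (mod 101)
63^25 ≡ 91 (mod 101)
63^50 ≡ 100 (mod 101)
63^100 ≡ 1 (mod 101) ✓
The smallest such exponent is 100, so the order of 63 is 100.

100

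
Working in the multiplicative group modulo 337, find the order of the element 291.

The order of 291 must divide φ(337) = 337 − 1 = 336 = 2^4 · 3 · 7.
Divisors of 336: 1, 2, 3, 4, 6, 7, 8, 12, 14, 16, 21, 24, 28, 42, 48, 56, 84, 112, 168, 336.
Compute 291^d (mod 337) for the divisors d until we hit 1:
291^1 ≡ 291
291^2 ≡ 94
291^3 ≡ 57
291^4 ≡ 74
291^6 ≡ 216
291^7 ≡ 174
291^8 ≡ 84
291^12 ≡ 150
291^14 ≡ 283
291^16 ≡ 316
291^21 ≡ 40
291^24 ≡ 258
291^28 ≡ 220
291^42 ≡ 252
291^48 ≡ 175
291^56 ≡ 209
291^84 ≡ 148
291^112 ≡ 208
291^168 ≡ 336
291^336 ≡ 1
Therefore the multiplicative order of 291 modulo 337 is 336.

336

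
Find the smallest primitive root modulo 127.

φ(127) = 127 − 1 = 126 = 2 · 3^2 · 7.
g is a primitive root iff g^(126/q) ≢ 1 (mod 127) for each prime q ∈ {2, 3, 7}.
g = 2: 2^63 ≡ 1 — hits 1, so not a primitive root.
g = 3: 3^63 ≡ 126; 3^42 ≡ 107; 3^18 ≡ 4 — none is 1, so 3 is a primitive root.
So 3 is the smallest generator of (Z/127Z)^×.

3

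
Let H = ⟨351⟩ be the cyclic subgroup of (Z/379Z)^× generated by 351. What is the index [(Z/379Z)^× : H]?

2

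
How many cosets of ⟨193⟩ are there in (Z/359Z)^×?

The order of 193 must divide φ(359) = 359 − 1 = 358 = 2 · 179.
Divisors of 358: 1, 2, 179, 358.
Test each divisor d:
193^1 ≡ 193 (mod 359)
193^2 ≡ 272 (mod 359)
193^179 ≡ 1 (mod 359) ✓
Thus |⟨193⟩| = ord(193) = 179.
[(Z/359Z)^× : ⟨193⟩] = 358/179 = 2.

2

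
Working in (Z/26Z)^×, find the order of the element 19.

Since 19 ∈ (Z/26Z)^×, its order divides φ(26) = φ(2)·φ(13) = 1·12 = 12 = 2^2 · 3.
Divisors of 12: 1, 2, 3, 4, 6, 12.
Check 19^d mod 26 for each divisor in increasing order:
19^1 ≡ 19 (mod 26)
19^2 ≡ 23 (mod 26)
19^3 ≡ 21 (mod 26)
19^4 ≡ 9 (mod 26)
19^6 ≡ 25 (mod 26)
19^12 ≡ 1 (mod 26) ✓
So ord_26(19) = 12.

12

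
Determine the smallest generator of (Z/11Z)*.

φ(11) = 11 − 1 = 10 = 2 · 5.
Test candidates g = 2, 3, … against the prime factors q ∈ {2, 5} of φ(11): g is a generator iff g^(10/q) ≢ 1 for every such q.
g = 2: 2^5 ≡ 10; 2^2 ≡ 4 — none is 1, so 2 is a primitive root.
So 2 is the smallest generator of (Z/11Z)^×.

2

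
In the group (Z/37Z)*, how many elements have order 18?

6

φ(37) = 37 − 1 = 36 = 2^2 · 3^2.
Since (Z/37Z)^× is cyclic of order 36, the number of elements of order d is φ(d) when d | 36 and 0 otherwise.
18 = 2 · 3^2 divides 36, and φ(18) = 6.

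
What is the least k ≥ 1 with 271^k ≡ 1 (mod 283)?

141

ord(271) | φ(283) = 283 − 1 = 282 = 2 · 3 · 47.
Divisors of 282: 1, 2, 3, 6, 47, 94, 141, 282.
Evaluate successive powers at the divisors of 282:
271^1 ≡ 271 (mod 283)
271^2 ≡ 144 (mod 283)
271^3 ≡ 253 (mod 283)
271^6 ≡ 51 (mod 283)
271^47 ≡ 44 (mod 283)
271^94 ≡ 238 (mod 283)
271^141 ≡ 1 (mod 283) ✓
The smallest such exponent is 141, so the order of 271 is 141.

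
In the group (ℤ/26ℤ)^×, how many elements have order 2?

1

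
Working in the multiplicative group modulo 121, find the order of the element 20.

55

The order of 20 must divide φ(121) = φ(11^2) = 11·(11−1) = 110 = 2 · 5 · 11.
Divisors of 110: 1, 2, 5, 10, 11, 22, 55, 110.
Compute 20^d (mod 121) for the divisors d until we hit 1:
20^1 ≡ 20 (mod 121)
20^2 ≡ 37 (mod 121)
20^5 ≡ 34 (mod 121)
20^10 ≡ 67 (mod 121)
20^11 ≡ 9 (mod 121)
20^22 ≡ 81 (mod 121)
20^55 ≡ 1 (mod 121) ✓
The smallest such exponent is 55, so the order of 20 is 55.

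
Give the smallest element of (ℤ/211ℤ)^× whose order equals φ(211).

φ(211) = 211 − 1 = 210 = 2 · 3 · 5 · 7.
Test candidates g = 2, 3, … against the prime factors q ∈ {2, 3, 5, 7} of φ(211): g is a generator iff g^(210/q) ≢ 1 for every such q.
g = 2: 2^105 ≡ 210; 2^70 ≡ 196; 2^42 ≡ 107; 2^30 ≡ 171 — none is 1, so 2 is a primitive root.
Hence the least primitive root of 211 is 2.

2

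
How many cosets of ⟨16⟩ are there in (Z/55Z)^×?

8

ord(16) | φ(55) = φ(5·11) = (5−1)·(11−1) = 4·10 = 40 = 2^3 · 5.
Divisors of 40: 1, 2, 4, 5, 8, 10, 20, 40.
Evaluate successive powers at the divisors of 40:
16^1 ≡ 16 (mod 55)
16^2 ≡ 36 (mod 55)
16^4 ≡ 31 (mod 55)
16^5 ≡ 1 (mod 55) ✓
The order of 16 is 5, so the subgroup it generates has 5 elements.
Index = |(Z/55Z)^×| / |⟨16⟩| = 40 / 5 = 8.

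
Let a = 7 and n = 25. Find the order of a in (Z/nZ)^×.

4

ord(7) | φ(25) = φ(5^2) = 5·(5−1) = 20 = 2^2 · 5.
Divisors of 20: 1, 2, 4, 5, 10, 20.
Compute 7^d (mod 25) for the divisors d until we hit 1:
7^1 ≡ 7
7^2 ≡ 24
7^4 ≡ 1
So ord_25(7) = 4.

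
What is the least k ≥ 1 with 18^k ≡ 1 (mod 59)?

58

ord(18) | φ(59) = 59 − 1 = 58 = 2 · 29.
Divisors of 58: 1, 2, 29, 58.
Compute 18^d (mod 59) for the divisors d until we hit 1:
18^1 ≡ 18 (mod 59)
18^2 ≡ 29 (mod 59)
18^29 ≡ 58 (mod 59)
18^58 ≡ 1 (mod 59) ✓
Hence ord(18) = 58.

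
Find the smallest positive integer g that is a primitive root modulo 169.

2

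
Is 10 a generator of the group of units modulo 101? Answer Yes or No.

No

φ(101) = 101 − 1 = 100 = 2^2 · 5^2.
10 is a primitive root mod 101 iff 10^(φ(101)/q) ≢ 1 for every prime q | φ(101), i.e. q ∈ {2, 5}.
10^50 ≡ 100 (mod 101)  [q = 2: ≢ 1 ✓]
10^20 ≡ 1 (mod 101)  [q = 5: ≡ 1 ✗]
Since 10^20 ≡ 1, the order of 10 divides 20 < 100, so 10 is not a primitive root.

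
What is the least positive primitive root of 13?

2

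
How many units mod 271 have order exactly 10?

4

φ(271) = 271 − 1 = 270 = 2 · 3^3 · 5.
Since (Z/271Z)^× is cyclic of order 270, the number of elements of order d is φ(d) when d | 270 and 0 otherwise.
10 = 2 · 5 divides 270, and φ(10) = 4.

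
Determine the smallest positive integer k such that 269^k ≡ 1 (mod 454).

226

ord(269) | φ(454) = φ(2)·φ(227) = 1·226 = 226 = 2 · 113.
Divisors of 226: 1, 2, 113, 226.
Evaluate successive powers at the divisors of 226:
269^1 ≡ 269 (mod 454)
269^2 ≡ 175 (mod 454)
269^113 ≡ 453 (mod 454)
269^226 ≡ 1 (mod 454) ✓
Therefore the multiplicative order of 269 modulo 454 is 226.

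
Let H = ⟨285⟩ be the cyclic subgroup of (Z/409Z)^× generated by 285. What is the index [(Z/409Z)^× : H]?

ord(285) | φ(409) = 409 − 1 = 408 = 2^3 · 3 · 17.
Divisors of 408: 1, 2, 3, 4, 6, 8, 12, 17, 24, 34, 51, 68, 102, 136, 204, 408.
Evaluate successive powers at the divisors of 408:
285^1 ≡ 285 (mod 409)
285^2 ≡ 243 (mod 409)
285^3 ≡ 134 (mod 409)
285^4 ≡ 153 (mod 409)
285^6 ≡ 369 (mod 409)
285^8 ≡ 96 (mod 409)
285^12 ≡ 373 (mod 409)
285^17 ≡ 371 (mod 409)
285^24 ≡ 69 (mod 409)
285^34 ≡ 217 (mod 409)
285^51 ≡ 343 (mod 409)
285^68 ≡ 54 (mod 409)
285^102 ≡ 266 (mod 409)
285^136 ≡ 53 (mod 409)
285^204 ≡ 408 (mod 409)
285^408 ≡ 1 (mod 409) ✓
Thus |⟨285⟩| = ord(285) = 408.
The index is φ(409) / ord(285) = 408 / 408 = 1.

1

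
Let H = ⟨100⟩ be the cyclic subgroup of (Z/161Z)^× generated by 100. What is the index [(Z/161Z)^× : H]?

4

Since 100 ∈ (Z/161Z)^×, its order divides φ(161) = φ(7·23) = (7−1)·(23−1) = 6·22 = 132 = 2^2 · 3 · 11.
Divisors of 132: 1, 2, 3, 4, 6, 11, 12, 22, 33, 44, 66, 132.
Test each divisor d:
100^1 ≡ 100 (mod 161)
100^2 ≡ 18 (mod 161)
100^3 ≡ 29 (mod 161)
100^4 ≡ 2 (mod 161)
100^6 ≡ 36 (mod 161)
100^11 ≡ 116 (mod 161)
100^12 ≡ 8 (mod 161)
100^22 ≡ 93 (mod 161)
100^33 ≡ 1 (mod 161) ✓
The order of 100 is 33, so the subgroup it generates has 33 elements.
[(Z/161Z)^× : ⟨100⟩] = 132/33 = 4.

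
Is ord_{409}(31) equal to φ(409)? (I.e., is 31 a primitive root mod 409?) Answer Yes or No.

φ(409) = 409 − 1 = 408 = 2^3 · 3 · 17.
31 is a primitive root mod 409 iff 31^(φ(409)/q) ≢ 1 for every prime q | φ(409), i.e. q ∈ {2, 3, 17}.
31^204 ≡ 408 (mod 409)  [q = 2: ≢ 1 ✓]
31^136 ≡ 1 (mod 409)  [q = 3: ≡ 1 ✗]
31^24 ≡ 1 (mod 409)  [q = 17: ≡ 1 ✗]
31^136 ≡ 1 shows ord(31) | 136, strictly less than φ(409); not a primitive root.

No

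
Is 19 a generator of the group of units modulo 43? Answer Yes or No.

φ(43) = 43 − 1 = 42 = 2 · 3 · 7.
19 is a primitive root mod 43 iff 19^(φ(43)/q) ≢ 1 for every prime q | φ(43), i.e. q ∈ {2, 3, 7}.
19^21 ≡ 42 (mod 43)  [q = 2: ≢ 1 ✓]
19^14 ≡ 36 (mod 43)  [q = 3: ≢ 1 ✓]
19^6 ≡ 11 (mod 43)  [q = 7: ≢ 1 ✓]
None equal 1, so ord_43(19) = 42: 19 is a primitive root.

Yes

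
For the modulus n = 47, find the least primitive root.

5

φ(47) = 47 − 1 = 46 = 2 · 23.
Test candidates g = 2, 3, … against the prime factors q ∈ {2, 23} of φ(47): g is a generator iff g^(46/q) ≢ 1 for every such q.
g = 2: 2^23 ≡ 1 — hits 1, so not a primitive root.
g = 3: 3^23 ≡ 1 — hits 1, so not a primitive root.
g = 4: 4^23 ≡ 1 — hits 1, so not a primitive root.
g = 5: 5^23 ≡ 46; 5^2 ≡ 25 — none is 1, so 5 is a primitive root.
So 5 is the smallest generator of (Z/47Z)^×.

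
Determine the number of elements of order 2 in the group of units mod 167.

φ(167) = 167 − 1 = 166 = 2 · 83.
In a cyclic group of order 166, there are φ(d) elements of order d for each divisor d of 166, and zero for non-divisors.
2 | 166, and φ(2) = 2 − 1 = 1.

1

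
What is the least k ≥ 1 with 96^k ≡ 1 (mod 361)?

19

Since 96 ∈ (Z/361Z)^×, its order divides φ(361) = φ(19^2) = 19·(19−1) = 342 = 2 · 3^2 · 19.
Divisors of 342: 1, 2, 3, 6, 9, 18, 19, 38, 57, 114, 171, 342.
Test each divisor d:
96^1 ≡ 96 (mod 361)
96^2 ≡ 191 (mod 361)
96^3 ≡ 286 (mod 361)
96^6 ≡ 210 (mod 361)
96^9 ≡ 134 (mod 361)
96^18 ≡ 267 (mod 361)
96^19 ≡ 1 (mod 361) ✓
Hence ord(96) = 19.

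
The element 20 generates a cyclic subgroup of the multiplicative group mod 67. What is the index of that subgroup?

1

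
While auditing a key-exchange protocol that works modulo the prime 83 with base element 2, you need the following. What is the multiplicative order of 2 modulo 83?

82

The order of 2 must divide φ(83) = 83 − 1 = 82 = 2 · 41.
Divisors of 82: 1, 2, 41, 82.
Check 2^d mod 83 for each divisor in increasing order:
2^1 ≡ 2
2^2 ≡ 4
2^41 ≡ 82
2^82 ≡ 1
Hence ord(2) = 82.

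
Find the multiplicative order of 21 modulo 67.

33

By Lagrange's theorem, ord_67(21) divides φ(67) = 67 − 1 = 66 = 2 · 3 · 11.
Divisors of 66: 1, 2, 3, 6, 11, 22, 33, 66.
Compute 21^d (mod 67) for the divisors d until we hit 1:
21^1 ≡ 21
21^2 ≡ 39
21^3 ≡ 15
21^6 ≡ 24
21^11 ≡ 37
21^22 ≡ 29
21^33 ≡ 1
So ord_67(21) = 33.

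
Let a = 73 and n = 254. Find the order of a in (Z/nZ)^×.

By Lagrange's theorem, ord_254(73) divides φ(254) = φ(2)·φ(127) = 1·126 = 126 = 2 · 3^2 · 7.
Divisors of 126: 1, 2, 3, 6, 7, 9, 14, 18, 21, 42, 63, 126.
Check 73^d mod 254 for each divisor in increasing order:
73^1 ≡ 73 (mod 254)
73^2 ≡ 249 (mod 254)
73^3 ≡ 143 (mod 254)
73^6 ≡ 129 (mod 254)
73^7 ≡ 19 (mod 254)
73^9 ≡ 159 (mod 254)
73^14 ≡ 107 (mod 254)
73^18 ≡ 135 (mod 254)
73^21 ≡ 1 (mod 254) ✓
So ord_254(73) = 21.

21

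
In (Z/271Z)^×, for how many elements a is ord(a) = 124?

0

φ(271) = 271 − 1 = 270 = 2 · 3^3 · 5.
(Z/271Z)^× is cyclic (|G| = 270); a cyclic group of order m has exactly φ(d) elements of each order d | m, and none otherwise.
Since 124 ∤ 270, the count is 0.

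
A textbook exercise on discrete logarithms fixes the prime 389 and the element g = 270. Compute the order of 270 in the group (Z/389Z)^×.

194

The order of 270 must divide φ(389) = 389 − 1 = 388 = 2^2 · 97.
Divisors of 388: 1, 2, 4, 97, 194, 388.
Test each divisor d:
270^1 ≡ 270
270^2 ≡ 157
270^4 ≡ 142
270^97 ≡ 388
270^194 ≡ 1
So ord_389(270) = 194.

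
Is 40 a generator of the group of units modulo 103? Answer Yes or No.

Yes

φ(103) = 103 − 1 = 102 = 2 · 3 · 17.
40 is a primitive root mod 103 iff 40^(φ(103)/q) ≢ 1 for every prime q | φ(103), i.e. q ∈ {2, 3, 17}.
40^51 ≡ 102 (mod 103)  [q = 2: ≢ 1 ✓]
40^34 ≡ 56 (mod 103)  [q = 3: ≢ 1 ✓]
40^6 ≡ 30 (mod 103)  [q = 17: ≢ 1 ✓]
Every test exponent gives a nontrivial residue, hence 40 generates the full group.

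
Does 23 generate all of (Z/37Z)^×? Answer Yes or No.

φ(37) = 37 − 1 = 36 = 2^2 · 3^2.
23 is a primitive root mod 37 iff 23^(φ(37)/q) ≢ 1 for every prime q | φ(37), i.e. q ∈ {2, 3}.
23^18 ≡ 36 (mod 37)  [q = 2: ≢ 1 ✓]
23^12 ≡ 1 (mod 37)  [q = 3: ≡ 1 ✗]
Since 23^12 ≡ 1, the order of 23 divides 12 < 36, so 23 is not a primitive root.

No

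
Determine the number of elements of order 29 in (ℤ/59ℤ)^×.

28

φ(59) = 59 − 1 = 58 = 2 · 29.
Since (Z/59Z)^× is cyclic of order 58, the number of elements of order d is φ(d) when d | 58 and 0 otherwise.
29 | 58, and φ(29) = 29 − 1 = 28.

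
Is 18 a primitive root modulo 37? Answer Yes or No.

φ(37) = 37 − 1 = 36 = 2^2 · 3^2.
An element g generates (Z/37Z)^× iff g^(36/q) ≢ 1 (mod 37) for each prime q ∈ {2, 3}.
18^18 ≡ 36 (mod 37)  [q = 2: ≢ 1 ✓]
18^12 ≡ 10 (mod 37)  [q = 3: ≢ 1 ✓]
All checks pass, so 18 has order 36 and is a primitive root modulo 37.

Yes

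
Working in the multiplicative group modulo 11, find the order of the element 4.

5

The order of 4 must divide φ(11) = 11 − 1 = 10 = 2 · 5.
Divisors of 10: 1, 2, 5, 10.
Check 4^d mod 11 for each divisor in increasing order:
4^1 ≡ 4 (mod 11)
4^2 ≡ 5 (mod 11)
4^5 ≡ 1 (mod 11) ✓
Hence ord(4) = 5.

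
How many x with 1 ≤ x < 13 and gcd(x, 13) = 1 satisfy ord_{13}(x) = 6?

φ(13) = 13 − 1 = 12 = 2^2 · 3.
In a cyclic group of order 12, there are φ(d) elements of order d for each divisor d of 12, and zero for non-divisors.
6 = 2 · 3 divides 12, and φ(6) = 2.

2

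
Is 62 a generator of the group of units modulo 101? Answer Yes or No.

No

φ(101) = 101 − 1 = 100 = 2^2 · 5^2.
It suffices to check that the order of 62 is not a proper divisor of 100: compute 62^(100/q) for q ∈ {2, 5}.
62^50 ≡ 100 (mod 101)  [q = 2: ≢ 1 ✓]
62^20 ≡ 1 (mod 101)  [q = 5: ≡ 1 ✗]
Since 62^20 ≡ 1, the order of 62 divides 20 < 100, so 62 is not a primitive root.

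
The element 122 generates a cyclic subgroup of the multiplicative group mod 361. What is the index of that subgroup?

By Lagrange's theorem, ord_361(122) divides φ(361) = φ(19^2) = 19·(19−1) = 342 = 2 · 3^2 · 19.
Divisors of 342: 1, 2, 3, 6, 9, 18, 19, 38, 57, 114, 171, 342.
Evaluate successive powers at the divisors of 342:
122^1 ≡ 122 (mod 361)
122^2 ≡ 83 (mod 361)
122^3 ≡ 18 (mod 361)
122^6 ≡ 324 (mod 361)
122^9 ≡ 56 (mod 361)
122^18 ≡ 248 (mod 361)
122^19 ≡ 293 (mod 361)
122^38 ≡ 292 (mod 361)
122^57 ≡ 360 (mod 361)
122^114 ≡ 1 (mod 361) ✓
Thus |⟨122⟩| = ord(122) = 114.
Index = |(Z/361Z)^×| / |⟨122⟩| = 342 / 114 = 3.

3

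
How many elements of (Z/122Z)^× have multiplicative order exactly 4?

2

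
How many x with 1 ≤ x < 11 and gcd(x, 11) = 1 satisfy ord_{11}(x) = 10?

4

φ(11) = 11 − 1 = 10 = 2 · 5.
Since (Z/11Z)^× is cyclic of order 10, the number of elements of order d is φ(d) when d | 10 and 0 otherwise.
10 = 2 · 5 divides 10, and φ(10) = 4.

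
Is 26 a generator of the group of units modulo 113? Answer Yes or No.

φ(113) = 113 − 1 = 112 = 2^4 · 7.
Test 26^(112/q) mod 113 for each prime factor q of 112:
26^56 ≡ 1 (mod 113)  [q = 2: ≡ 1 ✗]
26^16 ≡ 30 (mod 113)  [q = 7: ≢ 1 ✓]
Since 26^56 ≡ 1, the order of 26 divides 56 < 112, so 26 is not a primitive root.

No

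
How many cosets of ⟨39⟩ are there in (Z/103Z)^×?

3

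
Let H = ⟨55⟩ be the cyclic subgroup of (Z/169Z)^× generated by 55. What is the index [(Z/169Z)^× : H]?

4

By Lagrange's theorem, ord_169(55) divides φ(169) = φ(13^2) = 13·(13−1) = 156 = 2^2 · 3 · 13.
Divisors of 156: 1, 2, 3, 4, 6, 12, 13, 26, 39, 52, 78, 156.
Compute 55^d (mod 169) for the divisors d until we hit 1:
55^1 ≡ 55 (mod 169)
55^2 ≡ 152 (mod 169)
55^3 ≡ 79 (mod 169)
55^4 ≡ 120 (mod 169)
55^6 ≡ 157 (mod 169)
55^12 ≡ 144 (mod 169)
55^13 ≡ 146 (mod 169)
55^26 ≡ 22 (mod 169)
55^39 ≡ 1 (mod 169) ✓
Thus |⟨55⟩| = ord(55) = 39.
Index = |(Z/169Z)^×| / |⟨55⟩| = 156 / 39 = 4.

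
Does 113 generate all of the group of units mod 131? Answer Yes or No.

φ(131) = 131 − 1 = 130 = 2 · 5 · 13.
It suffices to check that the order of 113 is not a proper divisor of 130: compute 113^(130/q) for q ∈ {2, 5, 13}.
113^65 ≡ 1 (mod 131)  [q = 2: ≡ 1 ✗]
113^26 ≡ 1 (mod 131)  [q = 5: ≡ 1 ✗]
113^10 ≡ 52 (mod 131)  [q = 13: ≢ 1 ✓]
The check at q = 2 fails, so 113 generates a proper subgroup.

No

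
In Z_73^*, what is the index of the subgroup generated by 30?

3

Since 30 ∈ (Z/73Z)^×, its order divides φ(73) = 73 − 1 = 72 = 2^3 · 3^2.
Divisors of 72: 1, 2, 3, 4, 6, 8, 9, 12, 18, 24, 36, 72.
Compute 30^d (mod 73) for the divisors d until we hit 1:
30^1 ≡ 30
30^2 ≡ 24
30^3 ≡ 63
30^4 ≡ 65
30^6 ≡ 27
30^8 ≡ 64
30^9 ≡ 22
30^12 ≡ 72
30^18 ≡ 46
30^24 ≡ 1
So ord_73(30) = 24, hence |⟨30⟩| = 24.
Index = |(Z/73Z)^×| / |⟨30⟩| = 72 / 24 = 3.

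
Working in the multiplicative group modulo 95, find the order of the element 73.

ord(73) | φ(95) = φ(5·19) = (5−1)·(19−1) = 4·18 = 72 = 2^3 · 3^2.
Divisors of 72: 1, 2, 3, 4, 6, 8, 9, 12, 18, 24, 36, 72.
Check 73^d mod 95 for each divisor in increasing order:
73^1 ≡ 73 (mod 95)
73^2 ≡ 9 (mod 95)
73^3 ≡ 87 (mod 95)
73^4 ≡ 81 (mod 95)
73^6 ≡ 64 (mod 95)
73^8 ≡ 6 (mod 95)
73^9 ≡ 58 (mod 95)
73^12 ≡ 11 (mod 95)
73^18 ≡ 39 (mod 95)
73^24 ≡ 26 (mod 95)
73^36 ≡ 1 (mod 95) ✓
The smallest such exponent is 36, so the order of 73 is 36.

36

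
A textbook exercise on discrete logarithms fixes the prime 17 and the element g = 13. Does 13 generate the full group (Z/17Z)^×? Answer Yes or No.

No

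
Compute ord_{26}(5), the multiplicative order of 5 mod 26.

The order of 5 must divide φ(26) = φ(2)·φ(13) = 1·12 = 12 = 2^2 · 3.
Divisors of 12: 1, 2, 3, 4, 6, 12.
Evaluate successive powers at the divisors of 12:
5^1 ≡ 5 (mod 26)
5^2 ≡ 25 (mod 26)
5^3 ≡ 21 (mod 26)
5^4 ≡ 1 (mod 26) ✓
Hence ord(5) = 4.

4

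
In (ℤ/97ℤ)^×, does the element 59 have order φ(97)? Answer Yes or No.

Yes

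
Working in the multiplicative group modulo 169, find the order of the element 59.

156

ord(59) | φ(169) = φ(13^2) = 13·(13−1) = 156 = 2^2 · 3 · 13.
Divisors of 156: 1, 2, 3, 4, 6, 12, 13, 26, 39, 52, 78, 156.
Evaluate successive powers at the divisors of 156:
59^1 ≡ 59
59^2 ≡ 101
59^3 ≡ 44
59^4 ≡ 61
59^6 ≡ 77
59^12 ≡ 14
59^13 ≡ 150
59^26 ≡ 23
59^39 ≡ 70
59^52 ≡ 22
59^78 ≡ 168
59^156 ≡ 1
Therefore the multiplicative order of 59 modulo 169 is 156.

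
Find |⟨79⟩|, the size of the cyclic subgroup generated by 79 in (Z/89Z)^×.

44

By Lagrange's theorem, ord_89(79) divides φ(89) = 89 − 1 = 88 = 2^3 · 11.
Divisors of 88: 1, 2, 4, 8, 11, 22, 44, 88.
Evaluate successive powers at the divisors of 88:
79^1 ≡ 79 (mod 89)
79^2 ≡ 11 (mod 89)
79^4 ≡ 32 (mod 89)
79^8 ≡ 45 (mod 89)
79^11 ≡ 34 (mod 89)
79^22 ≡ 88 (mod 89)
79^44 ≡ 1 (mod 89) ✓
Therefore the multiplicative order of 79 modulo 89 is 44.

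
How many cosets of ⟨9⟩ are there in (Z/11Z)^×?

2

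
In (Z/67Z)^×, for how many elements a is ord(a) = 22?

φ(67) = 67 − 1 = 66 = 2 · 3 · 11.
In a cyclic group of order 66, there are φ(d) elements of order d for each divisor d of 66, and zero for non-divisors.
22 = 2 · 11 divides 66, and φ(22) = 10.

10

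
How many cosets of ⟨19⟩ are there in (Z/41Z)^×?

1

By Lagrange's theorem, ord_41(19) divides φ(41) = 41 − 1 = 40 = 2^3 · 5.
Divisors of 40: 1, 2, 4, 5, 8, 10, 20, 40.
Check 19^d mod 41 for each divisor in increasing order:
19^1 ≡ 19 (mod 41)
19^2 ≡ 33 (mod 41)
19^4 ≡ 23 (mod 41)
19^5 ≡ 27 (mod 41)
19^8 ≡ 37 (mod 41)
19^10 ≡ 32 (mod 41)
19^20 ≡ 40 (mod 41)
19^40 ≡ 1 (mod 41) ✓
The order of 19 is 40, so the subgroup it generates has 40 elements.
The index is φ(41) / ord(19) = 40 / 40 = 1.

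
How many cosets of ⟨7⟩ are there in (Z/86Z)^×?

7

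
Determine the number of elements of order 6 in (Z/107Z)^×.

0

φ(107) = 107 − 1 = 106 = 2 · 53.
Since (Z/107Z)^× is cyclic of order 106, the number of elements of order d is φ(d) when d | 106 and 0 otherwise.
6 does not divide 106, so no element of (Z/107Z)^× has order 6.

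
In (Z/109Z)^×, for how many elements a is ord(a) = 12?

4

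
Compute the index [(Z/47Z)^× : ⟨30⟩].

1

The order of 30 must divide φ(47) = 47 − 1 = 46 = 2 · 23.
Divisors of 46: 1, 2, 23, 46.
Compute 30^d (mod 47) for the divisors d until we hit 1:
30^1 ≡ 30 (mod 47)
30^2 ≡ 7 (mod 47)
30^23 ≡ 46 (mod 47)
30^46 ≡ 1 (mod 47) ✓
So ord_47(30) = 46, hence |⟨30⟩| = 46.
The index is φ(47) / ord(30) = 46 / 46 = 1.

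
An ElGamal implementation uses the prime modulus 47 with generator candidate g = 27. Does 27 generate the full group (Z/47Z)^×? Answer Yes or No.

No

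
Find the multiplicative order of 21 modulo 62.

30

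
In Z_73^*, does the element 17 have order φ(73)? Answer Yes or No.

φ(73) = 73 − 1 = 72 = 2^3 · 3^2.
An element g generates (Z/73Z)^× iff g^(72/q) ≢ 1 (mod 73) for each prime q ∈ {2, 3}.
17^36 ≡ 72 (mod 73)  [q = 2: ≢ 1 ✓]
17^24 ≡ 1 (mod 73)  [q = 3: ≡ 1 ✗]
The check at q = 3 fails, so 17 generates a proper subgroup.

No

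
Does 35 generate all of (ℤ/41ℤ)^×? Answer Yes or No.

φ(41) = 41 − 1 = 40 = 2^3 · 5.
It suffices to check that the order of 35 is not a proper divisor of 40: compute 35^(40/q) for q ∈ {2, 5}.
35^20 ≡ 40 (mod 41)  [q = 2: ≢ 1 ✓]
35^8 ≡ 10 (mod 41)  [q = 5: ≢ 1 ✓]
None equal 1, so ord_41(35) = 40: 35 is a primitive root.

Yes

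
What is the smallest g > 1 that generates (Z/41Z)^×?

6

φ(41) = 41 − 1 = 40 = 2^3 · 5.
Test candidates g = 2, 3, … against the prime factors q ∈ {2, 5} of φ(41): g is a generator iff g^(40/q) ≢ 1 for every such q.
g = 2: 2^20 ≡ 1 — hits 1, so not a primitive root.
g = 3: 3^20 ≡ 40; 3^8 ≡ 1 — hits 1, so not a primitive root.
g = 4: 4^20 ≡ 1 — hits 1, so not a primitive root.
g = 5: 5^20 ≡ 1 — hits 1, so not a primitive root.
g = 6: 6^20 ≡ 40; 6^8 ≡ 10 — none is 1, so 6 is a primitive root.
So 6 is the smallest generator of (Z/41Z)^×.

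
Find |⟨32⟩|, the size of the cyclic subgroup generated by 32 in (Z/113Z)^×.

28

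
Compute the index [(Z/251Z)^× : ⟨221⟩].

2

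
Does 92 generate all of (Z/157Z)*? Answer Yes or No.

φ(157) = 157 − 1 = 156 = 2^2 · 3 · 13.
Test 92^(156/q) mod 157 for each prime factor q of 156:
92^78 ≡ 156 (mod 157)  [q = 2: ≢ 1 ✓]
92^52 ≡ 1 (mod 157)  [q = 3: ≡ 1 ✗]
92^12 ≡ 130 (mod 157)  [q = 13: ≢ 1 ✓]
The check at q = 3 fails, so 92 generates a proper subgroup.

No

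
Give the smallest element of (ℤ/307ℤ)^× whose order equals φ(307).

5

φ(307) = 307 − 1 = 306 = 2 · 3^2 · 17.
g is a primitive root iff g^(306/q) ≢ 1 (mod 307) for each prime q ∈ {2, 3, 17}.
g = 2: 2^153 ≡ 306; 2^102 ≡ 1 — hits 1, so not a primitive root.
g = 3: 3^153 ≡ 306; 3^102 ≡ 1 — hits 1, so not a primitive root.
g = 4: 4^153 ≡ 1 — hits 1, so not a primitive root.
g = 5: 5^153 ≡ 306; 5^102 ≡ 289; 5^18 ≡ 81 — none is 1, so 5 is a primitive root.
Hence the least primitive root of 307 is 5.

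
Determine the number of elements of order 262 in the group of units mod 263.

130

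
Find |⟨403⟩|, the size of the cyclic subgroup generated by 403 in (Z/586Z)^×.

292

By Lagrange's theorem, ord_586(403) divides φ(586) = φ(2)·φ(293) = 1·292 = 292 = 2^2 · 73.
Divisors of 292: 1, 2, 4, 73, 146, 292.
Evaluate successive powers at the divisors of 292:
403^1 ≡ 403 (mod 586)
403^2 ≡ 87 (mod 586)
403^4 ≡ 537 (mod 586)
403^73 ≡ 431 (mod 586)
403^146 ≡ 585 (mod 586)
403^292 ≡ 1 (mod 586) ✓
So ord_586(403) = 292.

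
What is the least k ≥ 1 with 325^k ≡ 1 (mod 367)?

183

ord(325) | φ(367) = 367 − 1 = 366 = 2 · 3 · 61.
Divisors of 366: 1, 2, 3, 6, 61, 122, 183, 366.
Compute 325^d (mod 367) for the divisors d until we hit 1:
325^1 ≡ 325
325^2 ≡ 296
325^3 ≡ 46
325^6 ≡ 281
325^61 ≡ 83
325^122 ≡ 283
325^183 ≡ 1
Hence ord(325) = 183.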